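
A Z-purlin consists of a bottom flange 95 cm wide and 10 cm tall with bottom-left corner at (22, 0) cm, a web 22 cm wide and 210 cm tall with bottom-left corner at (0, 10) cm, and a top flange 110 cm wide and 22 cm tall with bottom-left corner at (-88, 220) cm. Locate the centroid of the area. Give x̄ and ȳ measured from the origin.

Part | A | x̄ᵢ | ȳᵢ | A·x̄ᵢ | A·ȳᵢ
bottom flange | 950.00 | 69.50 | 5.00 | 66025.00 | 4750.00
web | 4620.00 | 11.00 | 115.00 | 50820.00 | 531300.00
top flange | 2420.00 | -33.00 | 231.00 | -79860.00 | 559020.00
Σ | 7990.00 |  |  | 36985.00 | 1095070.00
x̄ = 36985.00 / 7990.00 = 4.63 cm
ȳ = 1095070.00 / 7990.00 = 137.06 cm

x̄ = 4.63 cm, ȳ = 137.06 cm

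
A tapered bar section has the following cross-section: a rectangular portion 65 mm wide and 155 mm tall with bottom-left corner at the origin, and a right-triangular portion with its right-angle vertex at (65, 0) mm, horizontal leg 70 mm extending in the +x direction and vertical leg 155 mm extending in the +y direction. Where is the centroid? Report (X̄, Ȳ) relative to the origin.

rectangular portion: A = 65 × 155 = 10075.00, centroid at (32.50, 77.50).
triangular portion: A = ½·70·155 = 5425.00, centroid at (88.33, 51.67).
ΣA = 15500.00 mm², ΣAX̄ = 806645.83 mm³, ΣAȲ = 1061104.17 mm³.
X̄ = 806645.83/15500.00 = 52.04 mm; Ȳ = 1061104.17/15500.00 = 68.46 mm.

X̄ = 52.04 mm, Ȳ = 68.46 mm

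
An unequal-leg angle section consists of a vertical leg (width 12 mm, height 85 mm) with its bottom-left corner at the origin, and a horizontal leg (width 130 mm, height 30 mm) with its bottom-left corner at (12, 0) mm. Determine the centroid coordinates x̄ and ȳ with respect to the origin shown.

x̄ = 62.28 mm, ȳ = 20.70 mm

vertical leg: A = 12 × 85 = 1020.00, centroid at (6.00, 42.50).
horizontal leg: A = 130 × 30 = 3900.00, centroid at (77.00, 15.00).
ΣA = 4920.00 mm²
ΣAx̄ = (1020.00)(6.00) + (3900.00)(77.00) = 306420.00 mm³
ΣAȳ = (1020.00)(42.50) + (3900.00)(15.00) = 101850.00 mm³
x̄ = 306420.00 / 4920.00 = 62.28 mm
ȳ = 101850.00 / 4920.00 = 20.70 mm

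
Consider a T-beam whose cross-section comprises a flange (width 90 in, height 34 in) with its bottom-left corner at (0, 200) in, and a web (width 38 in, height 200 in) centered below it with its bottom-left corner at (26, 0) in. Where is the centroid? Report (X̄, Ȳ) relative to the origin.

web: A = 38 × 200 = 7600.00, centroid at (45.00, 100.00).
flange: A = 90 × 34 = 3060.00, centroid at (45.00, 217.00).
ΣA = 10660.00 in², ΣAX̄ = 479700.00 in³, ΣAȲ = 1424020.00 in³.
X̄ = 479700.00/10660.00 = 45.00 in; Ȳ = 1424020.00/10660.00 = 133.59 in.

X̄ = 45.00 in, Ȳ = 133.59 in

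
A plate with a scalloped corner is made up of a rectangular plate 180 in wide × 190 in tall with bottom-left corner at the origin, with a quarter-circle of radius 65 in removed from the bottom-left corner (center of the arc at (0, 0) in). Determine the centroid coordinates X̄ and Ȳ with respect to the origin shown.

X̄ = 96.71 in, Ȳ = 102.24 in

plate: A = 180 × 190 = 34200.00, centroid at (90.00, 95.00).
removed quarter-circle: A = −¼π·65² = -3318.31, centroid at (27.59, 27.59).
ΣA = 30881.69 in², ΣAX̄ = 2986458.33 in³, ΣAȲ = 3157458.33 in³.
X̄ = 2986458.33/30881.69 = 96.71 in; Ȳ = 3157458.33/30881.69 = 102.24 in.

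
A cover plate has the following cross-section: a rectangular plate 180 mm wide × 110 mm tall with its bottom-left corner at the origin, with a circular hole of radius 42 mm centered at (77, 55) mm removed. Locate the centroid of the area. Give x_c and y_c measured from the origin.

x_c = 95.05 mm, y_c = 55.00 mm

plate: A = 180 × 110 = 19800.00, centroid at (90.00, 55.00).
hole: A = −π·42² = -5541.77, centroid at (77.00, 55.00).
ΣA = 14258.23 mm²
ΣAx_c = (19800.00)(90.00) + (-5541.77)(77.00) = 1355283.75 mm³
ΣAy_c = (19800.00)(55.00) + (-5541.77)(55.00) = 784202.68 mm³
x_c = 1355283.75 / 14258.23 = 95.05 mm
y_c = 784202.68 / 14258.23 = 55.00 mm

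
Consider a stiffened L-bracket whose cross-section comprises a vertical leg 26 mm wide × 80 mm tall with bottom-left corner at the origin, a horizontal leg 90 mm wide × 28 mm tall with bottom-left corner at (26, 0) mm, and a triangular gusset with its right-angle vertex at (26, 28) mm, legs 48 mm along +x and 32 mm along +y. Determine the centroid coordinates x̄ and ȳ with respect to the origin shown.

vertical leg: A = 26 × 80 = 2080.00, centroid at (13.00, 40.00).
horizontal leg: A = 90 × 28 = 2520.00, centroid at (71.00, 14.00).
gusset: A = ½·48·32 = 768.00, centroid at (42.00, 38.67).
ΣA = 5368.00 mm²
ΣAx̄ = (2080.00)(13.00) + (2520.00)(71.00) + (768.00)(42.00) = 238216.00 mm³
ΣAȳ = (2080.00)(40.00) + (2520.00)(14.00) + (768.00)(38.67) = 148176.00 mm³
x̄ = 238216.00 / 5368.00 = 44.38 mm
ȳ = 148176.00 / 5368.00 = 27.60 mm

x̄ = 44.38 mm, ȳ = 27.60 mm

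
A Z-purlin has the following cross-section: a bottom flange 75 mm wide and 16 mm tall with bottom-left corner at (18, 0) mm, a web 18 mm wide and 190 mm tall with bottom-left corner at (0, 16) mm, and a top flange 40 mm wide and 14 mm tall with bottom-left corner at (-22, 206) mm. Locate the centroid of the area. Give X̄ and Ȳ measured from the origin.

bottom flange: A = 75 × 16 = 1200.00, centroid at (55.50, 8.00).
web: A = 18 × 190 = 3420.00, centroid at (9.00, 111.00).
top flange: A = 40 × 14 = 560.00, centroid at (-2.00, 213.00).
ΣA = 5180.00 mm², ΣAX̄ = 96260.00 mm³, ΣAȲ = 508500.00 mm³.
X̄ = 96260.00/5180.00 = 18.58 mm; Ȳ = 508500.00/5180.00 = 98.17 mm.

X̄ = 18.58 mm, Ȳ = 98.17 mm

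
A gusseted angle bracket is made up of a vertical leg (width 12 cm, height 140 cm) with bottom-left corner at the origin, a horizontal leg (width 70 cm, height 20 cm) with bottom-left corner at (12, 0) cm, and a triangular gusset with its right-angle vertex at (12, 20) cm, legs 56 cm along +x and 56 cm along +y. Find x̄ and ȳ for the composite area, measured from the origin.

x̄ = 26.67 cm, ȳ = 41.36 cm

vertical leg: A = 12 × 140 = 1680.00, centroid at (6.00, 70.00).
horizontal leg: A = 70 × 20 = 1400.00, centroid at (47.00, 10.00).
gusset: A = ½·56·56 = 1568.00, centroid at (30.67, 38.67).
ΣA = 4648.00 cm², ΣAx̄ = 123965.33 cm³, ΣAȳ = 192229.33 cm³.
x̄ = 123965.33/4648.00 = 26.67 cm; ȳ = 192229.33/4648.00 = 41.36 cm.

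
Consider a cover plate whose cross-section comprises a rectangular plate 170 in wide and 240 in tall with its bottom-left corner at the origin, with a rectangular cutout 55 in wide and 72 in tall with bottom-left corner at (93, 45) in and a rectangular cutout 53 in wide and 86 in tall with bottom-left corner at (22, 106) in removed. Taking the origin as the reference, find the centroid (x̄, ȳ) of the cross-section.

x̄ = 85.80 in, ȳ = 120.69 in

plate: A = 170 × 240 = 40800.00, centroid at (85.00, 120.00).
hole 1: A = −(55 × 72) = -3960.00, centroid at (120.50, 81.00).
hole 2: A = −(53 × 86) = -4558.00, centroid at (48.50, 149.00).
ΣA = 32282.00 in²
ΣAx̄ = (40800.00)(85.00) + (-3960.00)(120.50) + (-4558.00)(48.50) = 2769757.00 in³
ΣAȳ = (40800.00)(120.00) + (-3960.00)(81.00) + (-4558.00)(149.00) = 3896098.00 in³
x̄ = 2769757.00 / 32282.00 = 85.80 in
ȳ = 3896098.00 / 32282.00 = 120.69 in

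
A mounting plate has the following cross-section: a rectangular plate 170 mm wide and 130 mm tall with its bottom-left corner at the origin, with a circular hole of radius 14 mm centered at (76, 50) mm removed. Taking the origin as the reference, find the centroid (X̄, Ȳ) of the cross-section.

X̄ = 85.26 mm, Ȳ = 65.43 mm

plate: A = 170 × 130 = 22100.00, centroid at (85.00, 65.00).
hole: A = −π·14² = -615.75, centroid at (76.00, 50.00).
ΣA = 21484.25 mm², ΣAX̄ = 1831702.84 mm³, ΣAȲ = 1405712.39 mm³.
X̄ = 1831702.84/21484.25 = 85.26 mm; Ȳ = 1405712.39/21484.25 = 65.43 mm.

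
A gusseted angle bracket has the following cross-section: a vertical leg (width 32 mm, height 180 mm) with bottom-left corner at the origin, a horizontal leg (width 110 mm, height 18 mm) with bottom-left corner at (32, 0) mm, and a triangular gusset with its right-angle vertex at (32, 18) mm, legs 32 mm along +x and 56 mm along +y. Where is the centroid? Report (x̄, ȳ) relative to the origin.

vertical leg: A = 32 × 180 = 5760.00, centroid at (16.00, 90.00).
horizontal leg: A = 110 × 18 = 1980.00, centroid at (87.00, 9.00).
gusset: A = ½·32·56 = 896.00, centroid at (42.67, 36.67).
ΣA = 8636.00 mm²
ΣAx̄ = (5760.00)(16.00) + (1980.00)(87.00) + (896.00)(42.67) = 302649.33 mm³
ΣAȳ = (5760.00)(90.00) + (1980.00)(9.00) + (896.00)(36.67) = 569073.33 mm³
x̄ = 302649.33 / 8636.00 = 35.05 mm
ȳ = 569073.33 / 8636.00 = 65.90 mm

x̄ = 35.05 mm, ȳ = 65.90 mm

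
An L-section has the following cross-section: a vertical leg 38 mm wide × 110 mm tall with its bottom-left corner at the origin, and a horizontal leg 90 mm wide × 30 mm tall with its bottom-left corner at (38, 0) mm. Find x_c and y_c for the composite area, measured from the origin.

vertical leg: A = 38 × 110 = 4180.00, centroid at (19.00, 55.00).
horizontal leg: A = 90 × 30 = 2700.00, centroid at (83.00, 15.00).
ΣA = 6880.00 mm²
ΣAx_c = (4180.00)(19.00) + (2700.00)(83.00) = 303520.00 mm³
ΣAy_c = (4180.00)(55.00) + (2700.00)(15.00) = 270400.00 mm³
x_c = 303520.00 / 6880.00 = 44.12 mm
y_c = 270400.00 / 6880.00 = 39.30 mm

x_c = 44.12 mm, y_c = 39.30 mm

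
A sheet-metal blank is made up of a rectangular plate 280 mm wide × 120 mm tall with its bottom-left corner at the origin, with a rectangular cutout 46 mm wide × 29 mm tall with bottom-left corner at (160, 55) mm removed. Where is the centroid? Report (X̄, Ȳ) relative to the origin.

X̄ = 138.22 mm, Ȳ = 59.61 mm

Part | A | x̄ᵢ | ȳᵢ | A·x̄ᵢ | A·ȳᵢ
plate | 33600.00 | 140.00 | 60.00 | 4704000.00 | 2016000.00
hole | -1334.00 | 183.00 | 69.50 | -244122.00 | -92713.00
Σ | 32266.00 |  |  | 4459878.00 | 1923287.00
X̄ = 4459878.00 / 32266.00 = 138.22 mm
Ȳ = 1923287.00 / 32266.00 = 59.61 mm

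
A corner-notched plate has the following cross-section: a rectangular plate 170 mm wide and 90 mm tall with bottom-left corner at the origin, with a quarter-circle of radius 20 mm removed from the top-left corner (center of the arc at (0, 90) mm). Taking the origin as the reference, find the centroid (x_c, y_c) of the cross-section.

x_c = 86.60 mm, y_c = 44.23 mm

Part | A | x̄ᵢ | ȳᵢ | A·x̄ᵢ | A·ȳᵢ
plate | 15300.00 | 85.00 | 45.00 | 1300500.00 | 688500.00
removed quarter-circle | -314.16 | 8.49 | 81.51 | -2666.67 | -25607.67
Σ | 14985.84 |  |  | 1297833.33 | 662892.33
x_c = 1297833.33 / 14985.84 = 86.60 mm
y_c = 662892.33 / 14985.84 = 44.23 mm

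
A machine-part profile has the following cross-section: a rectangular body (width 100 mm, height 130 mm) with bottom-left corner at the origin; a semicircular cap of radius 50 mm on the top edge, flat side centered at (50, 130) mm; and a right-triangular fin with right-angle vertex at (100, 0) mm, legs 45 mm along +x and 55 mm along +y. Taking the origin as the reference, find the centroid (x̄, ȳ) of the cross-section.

x̄ = 54.43 mm, ȳ = 80.46 mm

rectangular body: A = 100 × 130 = 13000.00, centroid at (50.00, 65.00).
semicircular top: A = ½π·50² = 3926.99, centroid at (50.00, 151.22).
triangular fin: A = ½·45·55 = 1237.50, centroid at (115.00, 18.33).
ΣA = 18164.49 mm², ΣAx̄ = 988662.04 mm³, ΣAȳ = 1461529.64 mm³.
x̄ = 988662.04/18164.49 = 54.43 mm; ȳ = 1461529.64/18164.49 = 80.46 mm.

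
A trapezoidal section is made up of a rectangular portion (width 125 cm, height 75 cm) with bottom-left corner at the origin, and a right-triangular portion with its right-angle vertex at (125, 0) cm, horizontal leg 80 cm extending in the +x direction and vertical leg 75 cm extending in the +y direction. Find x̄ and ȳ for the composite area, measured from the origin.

x̄ = 84.12 cm, ȳ = 34.47 cm

rectangular portion: A = 125 × 75 = 9375.00, centroid at (62.50, 37.50).
triangular portion: A = ½·80·75 = 3000.00, centroid at (151.67, 25.00).
ΣA = 12375.00 cm², ΣAx̄ = 1040937.50 cm³, ΣAȳ = 426562.50 cm³.
x̄ = 1040937.50/12375.00 = 84.12 cm; ȳ = 426562.50/12375.00 = 34.47 cm.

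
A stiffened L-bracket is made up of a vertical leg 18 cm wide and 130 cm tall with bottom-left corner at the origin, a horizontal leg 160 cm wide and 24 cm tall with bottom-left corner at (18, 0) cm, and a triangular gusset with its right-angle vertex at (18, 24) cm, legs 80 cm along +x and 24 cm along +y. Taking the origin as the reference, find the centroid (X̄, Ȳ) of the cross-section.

Part | A | x̄ᵢ | ȳᵢ | A·x̄ᵢ | A·ȳᵢ
vertical leg | 2340.00 | 9.00 | 65.00 | 21060.00 | 152100.00
horizontal leg | 3840.00 | 98.00 | 12.00 | 376320.00 | 46080.00
gusset | 960.00 | 44.67 | 32.00 | 42880.00 | 30720.00
Σ | 7140.00 |  |  | 440260.00 | 228900.00
X̄ = 440260.00 / 7140.00 = 61.66 cm
Ȳ = 228900.00 / 7140.00 = 32.06 cm

X̄ = 61.66 cm, Ȳ = 32.06 cm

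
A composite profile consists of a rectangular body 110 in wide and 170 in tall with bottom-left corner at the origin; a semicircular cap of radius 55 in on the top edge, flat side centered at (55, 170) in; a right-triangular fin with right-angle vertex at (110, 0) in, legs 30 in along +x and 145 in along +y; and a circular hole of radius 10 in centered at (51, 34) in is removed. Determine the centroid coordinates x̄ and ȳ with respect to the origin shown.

rectangular body: A = 110 × 170 = 18700.00, centroid at (55.00, 85.00).
semicircular top: A = ½π·55² = 4751.66, centroid at (55.00, 193.34).
triangular fin: A = ½·30·145 = 2175.00, centroid at (120.00, 48.33).
hole: A = −π·10² = -314.16, centroid at (51.00, 34.00).
ΣA = 25312.50 in², ΣAx̄ = 1534819.12 in³, ΣAȳ = 2602642.26 in³.
x̄ = 1534819.12/25312.50 = 60.63 in; ȳ = 2602642.26/25312.50 = 102.82 in.

x̄ = 60.63 in, ȳ = 102.82 in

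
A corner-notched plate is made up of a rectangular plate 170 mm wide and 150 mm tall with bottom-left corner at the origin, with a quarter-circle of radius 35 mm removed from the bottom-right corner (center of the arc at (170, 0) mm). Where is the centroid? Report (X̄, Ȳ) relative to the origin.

X̄ = 82.25 mm, Ȳ = 77.36 mm

plate: A = 170 × 150 = 25500.00, centroid at (85.00, 75.00).
removed quarter-circle: A = −¼π·35² = -962.11, centroid at (155.15, 14.85).
ΣA = 24537.89 mm², ΣAX̄ = 2018232.50 mm³, ΣAȲ = 1898208.33 mm³.
X̄ = 2018232.50/24537.89 = 82.25 mm; Ȳ = 1898208.33/24537.89 = 77.36 mm.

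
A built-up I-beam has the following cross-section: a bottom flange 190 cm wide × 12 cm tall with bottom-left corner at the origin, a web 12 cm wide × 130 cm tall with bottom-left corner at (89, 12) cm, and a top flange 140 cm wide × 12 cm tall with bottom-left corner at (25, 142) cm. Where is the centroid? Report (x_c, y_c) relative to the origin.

x_c = 95.00 cm, y_c = 69.28 cm

Part | A | x̄ᵢ | ȳᵢ | A·x̄ᵢ | A·ȳᵢ
bottom flange | 2280.00 | 95.00 | 6.00 | 216600.00 | 13680.00
web | 1560.00 | 95.00 | 77.00 | 148200.00 | 120120.00
top flange | 1680.00 | 95.00 | 148.00 | 159600.00 | 248640.00
Σ | 5520.00 |  |  | 524400.00 | 382440.00
x_c = 524400.00 / 5520.00 = 95.00 cm
y_c = 382440.00 / 5520.00 = 69.28 cm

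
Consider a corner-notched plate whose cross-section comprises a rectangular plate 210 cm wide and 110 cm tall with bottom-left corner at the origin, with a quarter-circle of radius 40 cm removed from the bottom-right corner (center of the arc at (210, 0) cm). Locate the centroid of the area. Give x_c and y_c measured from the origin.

plate: A = 210 × 110 = 23100.00, centroid at (105.00, 55.00).
removed quarter-circle: A = −¼π·40² = -1256.64, centroid at (193.02, 16.98).
ΣA = 21843.36 cm², ΣAx_c = 2182939.55 cm³, ΣAy_c = 1249166.67 cm³.
x_c = 2182939.55/21843.36 = 99.94 cm; y_c = 1249166.67/21843.36 = 57.19 cm.

x_c = 99.94 cm, y_c = 57.19 cm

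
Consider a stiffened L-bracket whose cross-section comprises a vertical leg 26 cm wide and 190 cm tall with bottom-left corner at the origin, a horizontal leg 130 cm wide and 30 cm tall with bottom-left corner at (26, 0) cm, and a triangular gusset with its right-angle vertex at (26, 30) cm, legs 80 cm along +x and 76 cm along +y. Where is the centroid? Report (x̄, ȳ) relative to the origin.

x̄ = 48.76 cm, ȳ = 58.59 cm

Part | A | x̄ᵢ | ȳᵢ | A·x̄ᵢ | A·ȳᵢ
vertical leg | 4940.00 | 13.00 | 95.00 | 64220.00 | 469300.00
horizontal leg | 3900.00 | 91.00 | 15.00 | 354900.00 | 58500.00
gusset | 3040.00 | 52.67 | 55.33 | 160106.67 | 168213.33
Σ | 11880.00 |  |  | 579226.67 | 696013.33
x̄ = 579226.67 / 11880.00 = 48.76 cm
ȳ = 696013.33 / 11880.00 = 58.59 cm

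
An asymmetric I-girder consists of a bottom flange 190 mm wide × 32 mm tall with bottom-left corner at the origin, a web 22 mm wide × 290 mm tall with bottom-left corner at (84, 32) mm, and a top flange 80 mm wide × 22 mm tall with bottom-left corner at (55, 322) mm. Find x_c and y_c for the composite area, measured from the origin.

x_c = 95.00 mm, y_c = 127.47 mm

Part | A | x̄ᵢ | ȳᵢ | A·x̄ᵢ | A·ȳᵢ
bottom flange | 6080.00 | 95.00 | 16.00 | 577600.00 | 97280.00
web | 6380.00 | 95.00 | 177.00 | 606100.00 | 1129260.00
top flange | 1760.00 | 95.00 | 333.00 | 167200.00 | 586080.00
Σ | 14220.00 |  |  | 1350900.00 | 1812620.00
x_c = 1350900.00 / 14220.00 = 95.00 mm
y_c = 1812620.00 / 14220.00 = 127.47 mm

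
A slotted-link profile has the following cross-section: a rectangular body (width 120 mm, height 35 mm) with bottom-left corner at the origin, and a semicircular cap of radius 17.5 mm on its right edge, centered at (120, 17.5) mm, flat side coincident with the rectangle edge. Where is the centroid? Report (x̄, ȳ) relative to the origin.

x̄ = 66.93 mm, ȳ = 17.50 mm

rectangular body: A = 120 × 35 = 4200.00, centroid at (60.00, 17.50).
semicircular end: A = ½π·17.5² = 481.06, centroid at (127.43, 17.50).
ΣA = 4681.06 mm²
ΣAx̄ = (4200.00)(60.00) + (481.06)(127.43) = 313299.68 mm³
ΣAȳ = (4200.00)(17.50) + (481.06)(17.50) = 81918.49 mm³
x̄ = 313299.68 / 4681.06 = 66.93 mm
ȳ = 81918.49 / 4681.06 = 17.50 mm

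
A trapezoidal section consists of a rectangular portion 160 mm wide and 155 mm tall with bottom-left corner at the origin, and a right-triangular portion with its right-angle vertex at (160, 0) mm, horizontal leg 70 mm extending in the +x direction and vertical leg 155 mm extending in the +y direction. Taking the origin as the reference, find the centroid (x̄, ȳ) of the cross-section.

x̄ = 98.55 mm, ȳ = 72.86 mm

rectangular portion: A = 160 × 155 = 24800.00, centroid at (80.00, 77.50).
triangular portion: A = ½·70·155 = 5425.00, centroid at (183.33, 51.67).
ΣA = 30225.00 mm², ΣAx̄ = 2978583.33 mm³, ΣAȳ = 2202291.67 mm³.
x̄ = 2978583.33/30225.00 = 98.55 mm; ȳ = 2202291.67/30225.00 = 72.86 mm.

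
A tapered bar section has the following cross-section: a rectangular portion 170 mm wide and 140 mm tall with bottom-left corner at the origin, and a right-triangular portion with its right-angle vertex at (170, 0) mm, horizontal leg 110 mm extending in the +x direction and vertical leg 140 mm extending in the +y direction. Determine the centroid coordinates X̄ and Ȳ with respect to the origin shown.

X̄ = 114.74 mm, Ȳ = 64.30 mm

rectangular portion: A = 170 × 140 = 23800.00, centroid at (85.00, 70.00).
triangular portion: A = ½·110·140 = 7700.00, centroid at (206.67, 46.67).
ΣA = 31500.00 mm²
ΣAX̄ = (23800.00)(85.00) + (7700.00)(206.67) = 3614333.33 mm³
ΣAȲ = (23800.00)(70.00) + (7700.00)(46.67) = 2025333.33 mm³
X̄ = 3614333.33 / 31500.00 = 114.74 mm
Ȳ = 2025333.33 / 31500.00 = 64.30 mm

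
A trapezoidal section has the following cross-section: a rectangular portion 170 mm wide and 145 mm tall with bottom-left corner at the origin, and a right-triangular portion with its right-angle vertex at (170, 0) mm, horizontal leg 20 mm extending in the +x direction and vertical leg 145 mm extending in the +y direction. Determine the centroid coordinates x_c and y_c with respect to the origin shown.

rectangular portion: A = 170 × 145 = 24650.00, centroid at (85.00, 72.50).
triangular portion: A = ½·20·145 = 1450.00, centroid at (176.67, 48.33).
ΣA = 26100.00 mm², ΣAx_c = 2351416.67 mm³, ΣAy_c = 1857208.33 mm³.
x_c = 2351416.67/26100.00 = 90.09 mm; y_c = 1857208.33/26100.00 = 71.16 mm.

x_c = 90.09 mm, y_c = 71.16 mm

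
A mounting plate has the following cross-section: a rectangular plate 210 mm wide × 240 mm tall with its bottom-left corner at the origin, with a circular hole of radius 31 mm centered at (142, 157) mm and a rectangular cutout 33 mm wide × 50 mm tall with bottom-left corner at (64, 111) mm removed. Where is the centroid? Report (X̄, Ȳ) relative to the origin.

X̄ = 103.44 mm, Ȳ = 116.98 mm

Part | A | x̄ᵢ | ȳᵢ | A·x̄ᵢ | A·ȳᵢ
plate | 50400.00 | 105.00 | 120.00 | 5292000.00 | 6048000.00
hole 1 | -3019.07 | 142.00 | 157.00 | -428708.02 | -473994.07
hole 2 | -1650.00 | 80.50 | 136.00 | -132825.00 | -224400.00
Σ | 45730.93 |  |  | 4730466.98 | 5349605.93
X̄ = 4730466.98 / 45730.93 = 103.44 mm
Ȳ = 5349605.93 / 45730.93 = 116.98 mm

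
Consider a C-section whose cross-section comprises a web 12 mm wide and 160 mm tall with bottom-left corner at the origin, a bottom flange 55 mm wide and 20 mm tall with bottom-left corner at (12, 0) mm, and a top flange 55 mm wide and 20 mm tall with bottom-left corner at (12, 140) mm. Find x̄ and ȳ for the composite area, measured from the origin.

x̄ = 23.89 mm, ȳ = 80.00 mm

web: A = 12 × 160 = 1920.00, centroid at (6.00, 80.00).
bottom flange: A = 55 × 20 = 1100.00, centroid at (39.50, 10.00).
top flange: A = 55 × 20 = 1100.00, centroid at (39.50, 150.00).
ΣA = 4120.00 mm², ΣAx̄ = 98420.00 mm³, ΣAȳ = 329600.00 mm³.
x̄ = 98420.00/4120.00 = 23.89 mm; ȳ = 329600.00/4120.00 = 80.00 mm.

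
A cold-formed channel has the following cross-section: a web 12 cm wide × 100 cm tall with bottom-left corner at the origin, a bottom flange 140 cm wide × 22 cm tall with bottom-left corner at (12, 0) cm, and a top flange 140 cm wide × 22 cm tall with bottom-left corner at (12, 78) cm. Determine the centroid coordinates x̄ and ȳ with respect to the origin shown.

x̄ = 69.61 cm, ȳ = 50.00 cm

Part | A | x̄ᵢ | ȳᵢ | A·x̄ᵢ | A·ȳᵢ
web | 1200.00 | 6.00 | 50.00 | 7200.00 | 60000.00
bottom flange | 3080.00 | 82.00 | 11.00 | 252560.00 | 33880.00
top flange | 3080.00 | 82.00 | 89.00 | 252560.00 | 274120.00
Σ | 7360.00 |  |  | 512320.00 | 368000.00
x̄ = 512320.00 / 7360.00 = 69.61 cm
ȳ = 368000.00 / 7360.00 = 50.00 cm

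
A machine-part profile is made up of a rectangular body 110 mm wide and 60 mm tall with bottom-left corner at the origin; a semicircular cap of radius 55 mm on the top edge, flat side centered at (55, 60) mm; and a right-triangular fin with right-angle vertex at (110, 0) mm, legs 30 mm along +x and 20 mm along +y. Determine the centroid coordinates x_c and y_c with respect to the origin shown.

x_c = 56.67 mm, y_c = 51.15 mm

Part | A | x̄ᵢ | ȳᵢ | A·x̄ᵢ | A·ȳᵢ
rectangular body | 6600.00 | 55.00 | 30.00 | 363000.00 | 198000.00
semicircular top | 4751.66 | 55.00 | 83.34 | 261341.24 | 396016.20
triangular fin | 300.00 | 120.00 | 6.67 | 36000.00 | 2000.00
Σ | 11651.66 |  |  | 660341.24 | 596016.20
x_c = 660341.24 / 11651.66 = 56.67 mm
y_c = 596016.20 / 11651.66 = 51.15 mm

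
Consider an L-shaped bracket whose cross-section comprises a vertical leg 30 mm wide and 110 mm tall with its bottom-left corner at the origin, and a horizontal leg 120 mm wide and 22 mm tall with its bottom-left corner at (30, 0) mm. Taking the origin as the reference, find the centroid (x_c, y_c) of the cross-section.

x_c = 48.33 mm, y_c = 35.44 mm

vertical leg: A = 30 × 110 = 3300.00, centroid at (15.00, 55.00).
horizontal leg: A = 120 × 22 = 2640.00, centroid at (90.00, 11.00).
ΣA = 5940.00 mm²
ΣAx_c = (3300.00)(15.00) + (2640.00)(90.00) = 287100.00 mm³
ΣAy_c = (3300.00)(55.00) + (2640.00)(11.00) = 210540.00 mm³
x_c = 287100.00 / 5940.00 = 48.33 mm
y_c = 210540.00 / 5940.00 = 35.44 mm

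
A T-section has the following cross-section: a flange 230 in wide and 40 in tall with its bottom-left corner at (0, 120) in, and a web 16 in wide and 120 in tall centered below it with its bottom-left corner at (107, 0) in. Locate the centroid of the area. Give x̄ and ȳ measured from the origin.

x̄ = 115.00 in, ȳ = 126.19 in

web: A = 16 × 120 = 1920.00, centroid at (115.00, 60.00).
flange: A = 230 × 40 = 9200.00, centroid at (115.00, 140.00).
ΣA = 11120.00 in²
ΣAx̄ = (1920.00)(115.00) + (9200.00)(115.00) = 1278800.00 in³
ΣAȳ = (1920.00)(60.00) + (9200.00)(140.00) = 1403200.00 in³
x̄ = 1278800.00 / 11120.00 = 115.00 in
ȳ = 1403200.00 / 11120.00 = 126.19 in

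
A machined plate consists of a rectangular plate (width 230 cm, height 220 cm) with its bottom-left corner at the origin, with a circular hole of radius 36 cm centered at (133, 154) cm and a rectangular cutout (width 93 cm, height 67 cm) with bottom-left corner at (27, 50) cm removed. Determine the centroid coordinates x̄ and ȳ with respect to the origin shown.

x̄ = 119.60 cm, ȳ = 109.65 cm

Part | A | x̄ᵢ | ȳᵢ | A·x̄ᵢ | A·ȳᵢ
plate | 50600.00 | 115.00 | 110.00 | 5819000.00 | 5566000.00
hole 1 | -4071.50 | 133.00 | 154.00 | -541510.04 | -627011.63
hole 2 | -6231.00 | 73.50 | 83.50 | -457978.50 | -520288.50
Σ | 40297.50 |  |  | 4819511.46 | 4418699.87
x̄ = 4819511.46 / 40297.50 = 119.60 cm
ȳ = 4418699.87 / 40297.50 = 109.65 cm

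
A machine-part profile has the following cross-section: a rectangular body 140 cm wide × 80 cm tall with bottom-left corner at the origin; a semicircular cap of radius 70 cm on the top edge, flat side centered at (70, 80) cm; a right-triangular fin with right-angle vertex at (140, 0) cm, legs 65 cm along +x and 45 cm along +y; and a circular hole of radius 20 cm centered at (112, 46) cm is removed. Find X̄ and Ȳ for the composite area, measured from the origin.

rectangular body: A = 140 × 80 = 11200.00, centroid at (70.00, 40.00).
semicircular top: A = ½π·70² = 7696.90, centroid at (70.00, 109.71).
triangular fin: A = ½·65·45 = 1462.50, centroid at (161.67, 15.00).
hole: A = −π·20² = -1256.64, centroid at (112.00, 46.00).
ΣA = 19102.76 cm²
ΣAX̄ = (11200.00)(70.00) + (7696.90)(70.00) + (1462.50)(161.67) + (-1256.64)(112.00) = 1418477.29 cm³
ΣAȲ = (11200.00)(40.00) + (7696.90)(109.71) + (1462.50)(15.00) + (-1256.64)(46.00) = 1256551.02 cm³
X̄ = 1418477.29 / 19102.76 = 74.26 cm
Ȳ = 1256551.02 / 19102.76 = 65.78 cm

X̄ = 74.26 cm, Ȳ = 65.78 cm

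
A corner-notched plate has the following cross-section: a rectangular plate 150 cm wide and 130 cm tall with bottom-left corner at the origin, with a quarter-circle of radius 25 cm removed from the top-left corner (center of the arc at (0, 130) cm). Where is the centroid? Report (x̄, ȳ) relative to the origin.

x̄ = 76.66 cm, ȳ = 63.60 cm

plate: A = 150 × 130 = 19500.00, centroid at (75.00, 65.00).
removed quarter-circle: A = −¼π·25² = -490.87, centroid at (10.61, 119.39).
ΣA = 19009.13 cm²
ΣAx̄ = (19500.00)(75.00) + (-490.87)(10.61) = 1457291.67 cm³
ΣAȳ = (19500.00)(65.00) + (-490.87)(119.39) = 1208894.73 cm³
x̄ = 1457291.67 / 19009.13 = 76.66 cm
ȳ = 1208894.73 / 19009.13 = 63.60 cm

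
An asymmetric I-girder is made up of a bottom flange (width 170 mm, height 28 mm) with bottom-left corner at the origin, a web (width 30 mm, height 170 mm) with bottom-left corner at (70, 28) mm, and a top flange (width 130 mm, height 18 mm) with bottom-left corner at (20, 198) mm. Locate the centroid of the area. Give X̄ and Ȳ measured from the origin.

bottom flange: A = 170 × 28 = 4760.00, centroid at (85.00, 14.00).
web: A = 30 × 170 = 5100.00, centroid at (85.00, 113.00).
top flange: A = 130 × 18 = 2340.00, centroid at (85.00, 207.00).
ΣA = 12200.00 mm², ΣAX̄ = 1037000.00 mm³, ΣAȲ = 1127320.00 mm³.
X̄ = 1037000.00/12200.00 = 85.00 mm; Ȳ = 1127320.00/12200.00 = 92.40 mm.

X̄ = 85.00 mm, Ȳ = 92.40 mm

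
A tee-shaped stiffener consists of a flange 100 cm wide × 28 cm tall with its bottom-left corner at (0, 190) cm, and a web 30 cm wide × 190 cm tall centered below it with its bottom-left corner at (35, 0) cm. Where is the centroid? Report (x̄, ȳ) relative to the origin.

web: A = 30 × 190 = 5700.00, centroid at (50.00, 95.00).
flange: A = 100 × 28 = 2800.00, centroid at (50.00, 204.00).
ΣA = 8500.00 cm²
ΣAx̄ = (5700.00)(50.00) + (2800.00)(50.00) = 425000.00 cm³
ΣAȳ = (5700.00)(95.00) + (2800.00)(204.00) = 1112700.00 cm³
x̄ = 425000.00 / 8500.00 = 50.00 cm
ȳ = 1112700.00 / 8500.00 = 130.91 cm

x̄ = 50.00 cm, ȳ = 130.91 cm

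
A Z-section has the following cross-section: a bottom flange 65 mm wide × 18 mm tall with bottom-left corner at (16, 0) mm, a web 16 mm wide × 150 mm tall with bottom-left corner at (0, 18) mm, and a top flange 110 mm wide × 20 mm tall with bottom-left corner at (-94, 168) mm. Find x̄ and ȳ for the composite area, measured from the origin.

x̄ = -1.71 mm, ȳ = 108.38 mm

bottom flange: A = 65 × 18 = 1170.00, centroid at (48.50, 9.00).
web: A = 16 × 150 = 2400.00, centroid at (8.00, 93.00).
top flange: A = 110 × 20 = 2200.00, centroid at (-39.00, 178.00).
ΣA = 5770.00 mm²
ΣAx̄ = (1170.00)(48.50) + (2400.00)(8.00) + (2200.00)(-39.00) = -9855.00 mm³
ΣAȳ = (1170.00)(9.00) + (2400.00)(93.00) + (2200.00)(178.00) = 625330.00 mm³
x̄ = -9855.00 / 5770.00 = -1.71 mm
ȳ = 625330.00 / 5770.00 = 108.38 mm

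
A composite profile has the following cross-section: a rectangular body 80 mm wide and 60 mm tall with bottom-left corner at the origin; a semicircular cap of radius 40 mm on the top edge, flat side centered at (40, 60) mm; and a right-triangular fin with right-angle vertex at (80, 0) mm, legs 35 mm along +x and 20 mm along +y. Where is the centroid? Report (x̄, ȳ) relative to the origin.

Part | A | x̄ᵢ | ȳᵢ | A·x̄ᵢ | A·ȳᵢ
rectangular body | 4800.00 | 40.00 | 30.00 | 192000.00 | 144000.00
semicircular top | 2513.27 | 40.00 | 76.98 | 100530.96 | 193463.11
triangular fin | 350.00 | 91.67 | 6.67 | 32083.33 | 2333.33
Σ | 7663.27 |  |  | 324614.30 | 339796.45
x̄ = 324614.30 / 7663.27 = 42.36 mm
ȳ = 339796.45 / 7663.27 = 44.34 mm

x̄ = 42.36 mm, ȳ = 44.34 mm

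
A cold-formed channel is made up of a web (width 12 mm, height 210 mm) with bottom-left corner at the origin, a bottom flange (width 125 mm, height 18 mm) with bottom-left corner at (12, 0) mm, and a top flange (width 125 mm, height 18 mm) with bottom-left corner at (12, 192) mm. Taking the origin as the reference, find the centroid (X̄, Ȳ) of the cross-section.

X̄ = 49.91 mm, Ȳ = 105.00 mm

web: A = 12 × 210 = 2520.00, centroid at (6.00, 105.00).
bottom flange: A = 125 × 18 = 2250.00, centroid at (74.50, 9.00).
top flange: A = 125 × 18 = 2250.00, centroid at (74.50, 201.00).
ΣA = 7020.00 mm²
ΣAX̄ = (2520.00)(6.00) + (2250.00)(74.50) + (2250.00)(74.50) = 350370.00 mm³
ΣAȲ = (2520.00)(105.00) + (2250.00)(9.00) + (2250.00)(201.00) = 737100.00 mm³
X̄ = 350370.00 / 7020.00 = 49.91 mm
Ȳ = 737100.00 / 7020.00 = 105.00 mm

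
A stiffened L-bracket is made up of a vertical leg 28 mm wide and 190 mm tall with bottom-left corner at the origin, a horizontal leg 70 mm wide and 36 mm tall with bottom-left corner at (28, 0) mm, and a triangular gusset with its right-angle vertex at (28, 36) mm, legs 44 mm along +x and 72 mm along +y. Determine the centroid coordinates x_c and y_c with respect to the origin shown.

vertical leg: A = 28 × 190 = 5320.00, centroid at (14.00, 95.00).
horizontal leg: A = 70 × 36 = 2520.00, centroid at (63.00, 18.00).
gusset: A = ½·44·72 = 1584.00, centroid at (42.67, 60.00).
ΣA = 9424.00 mm², ΣAx_c = 300824.00 mm³, ΣAy_c = 645800.00 mm³.
x_c = 300824.00/9424.00 = 31.92 mm; y_c = 645800.00/9424.00 = 68.53 mm.

x_c = 31.92 mm, y_c = 68.53 mm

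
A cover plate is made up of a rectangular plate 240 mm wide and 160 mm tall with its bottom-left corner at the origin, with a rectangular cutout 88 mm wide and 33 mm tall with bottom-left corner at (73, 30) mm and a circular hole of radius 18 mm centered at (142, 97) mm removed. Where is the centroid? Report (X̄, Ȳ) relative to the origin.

plate: A = 240 × 160 = 38400.00, centroid at (120.00, 80.00).
hole 1: A = −(88 × 33) = -2904.00, centroid at (117.00, 46.50).
hole 2: A = −π·18² = -1017.88, centroid at (142.00, 97.00).
ΣA = 34478.12 mm², ΣAX̄ = 4123693.61 mm³, ΣAȲ = 2838230.03 mm³.
X̄ = 4123693.61/34478.12 = 119.60 mm; Ȳ = 2838230.03/34478.12 = 82.32 mm.

X̄ = 119.60 mm, Ȳ = 82.32 mm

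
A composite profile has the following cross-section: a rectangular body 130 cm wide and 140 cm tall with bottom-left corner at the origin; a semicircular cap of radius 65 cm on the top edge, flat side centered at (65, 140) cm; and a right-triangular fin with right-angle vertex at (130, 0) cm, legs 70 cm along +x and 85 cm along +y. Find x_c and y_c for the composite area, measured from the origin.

Part | A | x̄ᵢ | ȳᵢ | A·x̄ᵢ | A·ȳᵢ
rectangular body | 18200.00 | 65.00 | 70.00 | 1183000.00 | 1274000.00
semicircular top | 6636.61 | 65.00 | 167.59 | 431379.94 | 1112209.36
triangular fin | 2975.00 | 153.33 | 28.33 | 456166.67 | 84291.67
Σ | 27811.61 |  |  | 2070546.61 | 2470501.03
x_c = 2070546.61 / 27811.61 = 74.45 cm
y_c = 2470501.03 / 27811.61 = 88.83 cm

x_c = 74.45 cm, y_c = 88.83 cm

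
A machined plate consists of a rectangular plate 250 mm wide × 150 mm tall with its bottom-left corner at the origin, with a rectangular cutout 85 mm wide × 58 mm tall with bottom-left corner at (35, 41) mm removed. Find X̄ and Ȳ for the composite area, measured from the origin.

X̄ = 132.19 mm, Ȳ = 75.76 mm

Part | A | x̄ᵢ | ȳᵢ | A·x̄ᵢ | A·ȳᵢ
plate | 37500.00 | 125.00 | 75.00 | 4687500.00 | 2812500.00
hole | -4930.00 | 77.50 | 70.00 | -382075.00 | -345100.00
Σ | 32570.00 |  |  | 4305425.00 | 2467400.00
X̄ = 4305425.00 / 32570.00 = 132.19 mm
Ȳ = 2467400.00 / 32570.00 = 75.76 mm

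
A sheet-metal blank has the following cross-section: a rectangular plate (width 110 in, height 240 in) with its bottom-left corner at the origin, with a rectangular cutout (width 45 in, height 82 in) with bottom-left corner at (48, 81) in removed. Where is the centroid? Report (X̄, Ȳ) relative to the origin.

plate: A = 110 × 240 = 26400.00, centroid at (55.00, 120.00).
hole: A = −(45 × 82) = -3690.00, centroid at (70.50, 122.00).
ΣA = 22710.00 in²
ΣAX̄ = (26400.00)(55.00) + (-3690.00)(70.50) = 1191855.00 in³
ΣAȲ = (26400.00)(120.00) + (-3690.00)(122.00) = 2717820.00 in³
X̄ = 1191855.00 / 22710.00 = 52.48 in
Ȳ = 2717820.00 / 22710.00 = 119.68 in

X̄ = 52.48 in, Ȳ = 119.68 in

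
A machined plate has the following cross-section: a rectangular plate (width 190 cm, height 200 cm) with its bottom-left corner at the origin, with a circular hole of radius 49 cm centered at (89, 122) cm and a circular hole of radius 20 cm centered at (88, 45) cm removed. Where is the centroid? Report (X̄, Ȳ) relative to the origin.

X̄ = 96.85 cm, Ȳ = 96.68 cm

plate: A = 190 × 200 = 38000.00, centroid at (95.00, 100.00).
hole 1: A = −π·49² = -7542.96, centroid at (89.00, 122.00).
hole 2: A = −π·20² = -1256.64, centroid at (88.00, 45.00).
ΣA = 29200.40 cm²
ΣAX̄ = (38000.00)(95.00) + (-7542.96)(89.00) + (-1256.64)(88.00) = 2828092.15 cm³
ΣAȲ = (38000.00)(100.00) + (-7542.96)(122.00) + (-1256.64)(45.00) = 2823209.73 cm³
X̄ = 2828092.15 / 29200.40 = 96.85 cm
Ȳ = 2823209.73 / 29200.40 = 96.68 cm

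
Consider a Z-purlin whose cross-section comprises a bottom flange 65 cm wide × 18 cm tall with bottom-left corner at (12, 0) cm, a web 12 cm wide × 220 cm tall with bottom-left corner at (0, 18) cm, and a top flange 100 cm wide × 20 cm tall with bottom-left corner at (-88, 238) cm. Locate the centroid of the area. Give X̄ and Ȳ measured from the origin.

bottom flange: A = 65 × 18 = 1170.00, centroid at (44.50, 9.00).
web: A = 12 × 220 = 2640.00, centroid at (6.00, 128.00).
top flange: A = 100 × 20 = 2000.00, centroid at (-38.00, 248.00).
ΣA = 5810.00 cm², ΣAX̄ = -8095.00 cm³, ΣAȲ = 844450.00 cm³.
X̄ = -8095.00/5810.00 = -1.39 cm; Ȳ = 844450.00/5810.00 = 145.34 cm.

X̄ = -1.39 cm, Ȳ = 145.34 cm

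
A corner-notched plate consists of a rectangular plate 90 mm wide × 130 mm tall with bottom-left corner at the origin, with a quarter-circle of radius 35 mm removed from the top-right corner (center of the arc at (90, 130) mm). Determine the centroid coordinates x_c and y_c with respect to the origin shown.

plate: A = 90 × 130 = 11700.00, centroid at (45.00, 65.00).
removed quarter-circle: A = −¼π·35² = -962.11, centroid at (75.15, 115.15).
ΣA = 10737.89 mm²
ΣAx_c = (11700.00)(45.00) + (-962.11)(75.15) = 454201.52 mm³
ΣAy_c = (11700.00)(65.00) + (-962.11)(115.15) = 649717.01 mm³
x_c = 454201.52 / 10737.89 = 42.30 mm
y_c = 649717.01 / 10737.89 = 60.51 mm

x_c = 42.30 mm, y_c = 60.51 mm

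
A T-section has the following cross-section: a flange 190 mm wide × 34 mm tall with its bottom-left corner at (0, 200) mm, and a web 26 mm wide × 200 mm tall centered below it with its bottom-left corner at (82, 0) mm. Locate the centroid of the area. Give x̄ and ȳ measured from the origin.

Part | A | x̄ᵢ | ȳᵢ | A·x̄ᵢ | A·ȳᵢ
web | 5200.00 | 95.00 | 100.00 | 494000.00 | 520000.00
flange | 6460.00 | 95.00 | 217.00 | 613700.00 | 1401820.00
Σ | 11660.00 |  |  | 1107700.00 | 1921820.00
x̄ = 1107700.00 / 11660.00 = 95.00 mm
ȳ = 1921820.00 / 11660.00 = 164.82 mm

x̄ = 95.00 mm, ȳ = 164.82 mm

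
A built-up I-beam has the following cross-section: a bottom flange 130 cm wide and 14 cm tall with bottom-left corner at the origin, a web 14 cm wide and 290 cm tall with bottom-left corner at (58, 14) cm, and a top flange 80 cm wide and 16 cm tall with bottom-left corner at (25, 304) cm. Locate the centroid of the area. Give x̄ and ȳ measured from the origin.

Part | A | x̄ᵢ | ȳᵢ | A·x̄ᵢ | A·ȳᵢ
bottom flange | 1820.00 | 65.00 | 7.00 | 118300.00 | 12740.00
web | 4060.00 | 65.00 | 159.00 | 263900.00 | 645540.00
top flange | 1280.00 | 65.00 | 312.00 | 83200.00 | 399360.00
Σ | 7160.00 |  |  | 465400.00 | 1057640.00
x̄ = 465400.00 / 7160.00 = 65.00 cm
ȳ = 1057640.00 / 7160.00 = 147.72 cm

x̄ = 65.00 cm, ȳ = 147.72 cm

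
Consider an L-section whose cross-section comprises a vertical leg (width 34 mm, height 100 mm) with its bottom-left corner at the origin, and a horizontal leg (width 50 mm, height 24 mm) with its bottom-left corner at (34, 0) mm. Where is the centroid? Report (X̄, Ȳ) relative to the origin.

Part | A | x̄ᵢ | ȳᵢ | A·x̄ᵢ | A·ȳᵢ
vertical leg | 3400.00 | 17.00 | 50.00 | 57800.00 | 170000.00
horizontal leg | 1200.00 | 59.00 | 12.00 | 70800.00 | 14400.00
Σ | 4600.00 |  |  | 128600.00 | 184400.00
X̄ = 128600.00 / 4600.00 = 27.96 mm
Ȳ = 184400.00 / 4600.00 = 40.09 mm

X̄ = 27.96 mm, Ȳ = 40.09 mm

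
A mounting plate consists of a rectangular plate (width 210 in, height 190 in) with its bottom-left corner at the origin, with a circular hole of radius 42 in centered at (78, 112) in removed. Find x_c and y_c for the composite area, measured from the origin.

x_c = 109.35 in, y_c = 92.26 in

Part | A | x̄ᵢ | ȳᵢ | A·x̄ᵢ | A·ȳᵢ
plate | 39900.00 | 105.00 | 95.00 | 4189500.00 | 3790500.00
hole | -5541.77 | 78.00 | 112.00 | -432258.02 | -620678.18
Σ | 34358.23 |  |  | 3757241.98 | 3169821.82
x_c = 3757241.98 / 34358.23 = 109.35 in
y_c = 3169821.82 / 34358.23 = 92.26 in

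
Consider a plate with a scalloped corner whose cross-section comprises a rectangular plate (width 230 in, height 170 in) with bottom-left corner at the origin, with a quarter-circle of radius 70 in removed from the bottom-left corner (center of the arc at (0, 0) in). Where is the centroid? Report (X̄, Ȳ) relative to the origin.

X̄ = 124.31 in, Ȳ = 91.04 in

Part | A | x̄ᵢ | ȳᵢ | A·x̄ᵢ | A·ȳᵢ
plate | 39100.00 | 115.00 | 85.00 | 4496500.00 | 3323500.00
removed quarter-circle | -3848.45 | 29.71 | 29.71 | -114333.33 | -114333.33
Σ | 35251.55 |  |  | 4382166.67 | 3209166.67
X̄ = 4382166.67 / 35251.55 = 124.31 in
Ȳ = 3209166.67 / 35251.55 = 91.04 in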